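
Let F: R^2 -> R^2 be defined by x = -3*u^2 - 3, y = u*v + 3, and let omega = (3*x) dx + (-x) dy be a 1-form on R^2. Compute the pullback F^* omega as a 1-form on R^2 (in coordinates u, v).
F^* omega = (54*u^3 + 3*u^2*v + 54*u + 3*v) du + (3*u*(u^2 + 1)) dv

Using F^*(f dg) = (f ∘ F) d(g ∘ F), substitute each coordinate x_i by F_i(u, v) in f_i, and replace dx_i by d F_i = (∂F_i/∂u) du + (∂F_i/∂v) dv.
  For the x component: f_1(F) = -9*u^2 - 9; d F_1 = (-6*u) du + (0) dv
  For the y component: f_2(F) = 3*u^2 + 3; d F_2 = (v) du + (u) dv
Combining and collecting du, dv coefficients:
  coeff of du: 54*u^3 + 3*u^2*v + 54*u + 3*v
  coeff of dv: 3*u*(u^2 + 1)
F^* omega = (54*u^3 + 3*u^2*v + 54*u + 3*v) du + (3*u*(u^2 + 1)) dv.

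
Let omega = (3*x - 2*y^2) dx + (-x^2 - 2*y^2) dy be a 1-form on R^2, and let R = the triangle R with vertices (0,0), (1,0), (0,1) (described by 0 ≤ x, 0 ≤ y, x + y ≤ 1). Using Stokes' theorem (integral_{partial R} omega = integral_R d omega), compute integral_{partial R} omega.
integral_(partial R) omega = 1/3

Stokes: integral_partial_R omega = integral_R d omega with d omega = (∂Q/∂x - ∂P/∂y) dx ∧ dy.
  ∂Q/∂x = -2*x
  ∂P/∂y = -4*y
  integrand = ∂Q/∂x - ∂P/∂y = -2*x + 4*y.
Integrating over R: integral_0^1 integral_0^{1-x} (-2*x + 4*y) dy dx = 1/3.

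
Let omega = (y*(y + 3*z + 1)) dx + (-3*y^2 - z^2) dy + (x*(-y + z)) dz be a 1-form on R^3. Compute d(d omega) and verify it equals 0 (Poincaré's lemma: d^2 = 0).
d(d omega) = 0

Step 1: d omega = sum_{i<j} (∂f_j/∂x_i - ∂f_i/∂x_j) dx_i ∧ dx_j:
  coeff of dx ∧ dy: -2*y - 3*z - 1
  coeff of dx ∧ dz: -4*y + z
  coeff of dy ∧ dz: -x + 2*z
Step 2: Apply d again to each 2-form coefficient. The only possible 3-form in R^3 is dx ∧ dy ∧ dz, with coefficient
  ∂(coeff of dy∧dz)/∂x - ∂(coeff of dx∧dz)/∂y + ∂(coeff of dx∧dy)/∂z
  = ∂/∂x (-x + 2*z) - ∂/∂y (-4*y + z) + ∂/∂z (-2*y - 3*z - 1).
Each of these terms simplifies to sums of mixed partials that cancel in pairs. The result is 0 (by equality of mixed partials for smooth functions — Schwarz / Clairaut).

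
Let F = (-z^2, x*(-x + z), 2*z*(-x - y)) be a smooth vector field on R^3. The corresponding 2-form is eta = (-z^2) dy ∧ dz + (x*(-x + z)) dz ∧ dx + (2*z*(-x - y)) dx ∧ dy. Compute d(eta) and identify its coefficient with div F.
d(eta) = (-2*x - 2*y) dx ∧ dy ∧ dz; div F = -2*x - 2*y

For a 2-form in R^3 of the form above, applying d gives a 3-form with coefficient ∂P/∂x + ∂Q/∂y + ∂R/∂z:
  ∂P/∂x = 0
  ∂Q/∂y = 0
  ∂R/∂z = -2*x - 2*y
Sum = -2*x - 2*y, which is exactly div F.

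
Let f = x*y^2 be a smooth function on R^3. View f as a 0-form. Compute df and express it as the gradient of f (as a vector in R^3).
df = (y^2) dx + (2*x*y) dy + (0) dz; grad f = (y^2, 2*x*y, 0)

For a 0-form f, d f = (∂f/∂x) dx + (∂f/∂y) dy + (∂f/∂z) dz. The components of the vector representation are exactly the entries of grad f in Cartesian coordinates:
  ∂f/∂x = y^2
  ∂f/∂y = 2*x*y
  ∂f/∂z = 0.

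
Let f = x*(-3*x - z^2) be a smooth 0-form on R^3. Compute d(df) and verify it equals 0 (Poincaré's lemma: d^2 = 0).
d(df) = 0

Step 1: df = sum_i (∂f/∂x_i) dx_i = (-6*x - z^2) dx + (0) dy + (-2*x*z) dz.
Step 2: Apply d again. Using the 1-form formula, the coefficient of dx ∧ dy in d(df) is ∂^2 f/∂x ∂y - ∂^2 f/∂y ∂x = (0) - (0) = 0 (equality of mixed partials for smooth f).
Similarly for dx ∧ dz and dy ∧ dz — all coefficients vanish. So d(df) = 0.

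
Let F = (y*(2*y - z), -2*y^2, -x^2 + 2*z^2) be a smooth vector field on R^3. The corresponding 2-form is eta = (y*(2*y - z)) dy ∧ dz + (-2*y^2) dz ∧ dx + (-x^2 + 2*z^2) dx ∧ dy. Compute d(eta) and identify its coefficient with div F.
d(eta) = (-4*y + 4*z) dx ∧ dy ∧ dz; div F = -4*y + 4*z

For a 2-form in R^3 of the form above, applying d gives a 3-form with coefficient ∂P/∂x + ∂Q/∂y + ∂R/∂z:
  ∂P/∂x = 0
  ∂Q/∂y = -4*y
  ∂R/∂z = 4*z
Sum = -4*y + 4*z, which is exactly div F.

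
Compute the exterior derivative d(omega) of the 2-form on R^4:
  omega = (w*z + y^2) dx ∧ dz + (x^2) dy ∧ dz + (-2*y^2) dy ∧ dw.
d(omega) = (2*x - 2*y) dx ∧ dy ∧ dz + (z) dx ∧ dz ∧ dw

For a 2-form omega = sum_{i<j} g_{ij} dx_i ∧ dx_j, the exterior derivative is
  d(omega) = sum_{i<j} d(g_{ij}) ∧ dx_i ∧ dx_j = sum_{i<j, k} (∂g_{ij}/∂x_k) dx_k ∧ dx_i ∧ dx_j.
Expand each term, using dx_k ∧ dx_i ∧ dx_j = sgn(permutation) dx_{(a)} ∧ dx_{(b)} ∧ dx_{(c)} with (a < b < c) sorted:
  d(w*z + y^2) includes (∂/∂y)(w*z + y^2) dy = (2*y) dy, which multiplied by dx ∧ dz gives (-2*y) dx ∧ dy ∧ dz
  d(w*z + y^2) includes (∂/∂w)(w*z + y^2) dw = (z) dw, which multiplied by dx ∧ dz gives (z) dx ∧ dz ∧ dw
  d(x^2) includes (∂/∂x)(x^2) dx = (2*x) dx, which multiplied by dy ∧ dz gives (2*x) dx ∧ dy ∧ dz
Collecting like 3-forms: d(omega) = (2*x - 2*y) dx ∧ dy ∧ dz + (z) dx ∧ dz ∧ dw.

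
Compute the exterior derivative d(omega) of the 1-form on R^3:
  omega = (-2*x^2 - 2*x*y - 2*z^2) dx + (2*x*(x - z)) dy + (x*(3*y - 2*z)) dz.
d(omega) = (6*x - 2*z) dx ∧ dy + (3*y + 2*z) dx ∧ dz + (5*x) dy ∧ dz

For a 1-form omega = sum_i f_i dx_i, the exterior derivative is
  d(omega) = sum_{i < j} (∂f_j/∂x_i - ∂f_i/∂x_j) dx_i ∧ dx_j.
  coefficient of dx ∧ dy: ∂f_2/∂x - ∂f_1/∂y = ∂(2*x*(x - z))/∂x - ∂(-2*x^2 - 2*x*y - 2*z^2)/∂y = 6*x - 2*z
  coefficient of dx ∧ dz: ∂f_3/∂x - ∂f_1/∂z = ∂(x*(3*y - 2*z))/∂x - ∂(-2*x^2 - 2*x*y - 2*z^2)/∂z = 3*y + 2*z
  coefficient of dy ∧ dz: ∂f_3/∂y - ∂f_2/∂z = ∂(x*(3*y - 2*z))/∂y - ∂(2*x*(x - z))/∂z = 5*x
Assembling: d(omega) = (6*x - 2*z) dx ∧ dy + (3*y + 2*z) dx ∧ dz + (5*x) dy ∧ dz.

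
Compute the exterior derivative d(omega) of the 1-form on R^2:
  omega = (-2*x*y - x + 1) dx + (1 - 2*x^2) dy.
d(omega) = (-2*x) dx ∧ dy

For a 1-form omega = sum_i f_i dx_i, the exterior derivative is
  d(omega) = sum_{i < j} (∂f_j/∂x_i - ∂f_i/∂x_j) dx_i ∧ dx_j.
  coefficient of dx ∧ dy: ∂f_2/∂x - ∂f_1/∂y = ∂(1 - 2*x^2)/∂x - ∂(-2*x*y - x + 1)/∂y = -2*x
Assembling: d(omega) = (-2*x) dx ∧ dy.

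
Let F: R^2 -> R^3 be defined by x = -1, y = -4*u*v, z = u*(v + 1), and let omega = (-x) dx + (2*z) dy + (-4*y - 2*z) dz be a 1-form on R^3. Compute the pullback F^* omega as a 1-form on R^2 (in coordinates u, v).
F^* omega = (2*u*(3*v^2 + 2*v - 1)) du + (u^2*(6*v - 10)) dv

Using F^*(f dg) = (f ∘ F) d(g ∘ F), substitute each coordinate x_i by F_i(u, v) in f_i, and replace dx_i by d F_i = (∂F_i/∂u) du + (∂F_i/∂v) dv.
  For the x component: f_1(F) = 1; d F_1 = (0) du + (0) dv
  For the y component: f_2(F) = 2*u*(v + 1); d F_2 = (-4*v) du + (-4*u) dv
  For the z component: f_3(F) = 2*u*(7*v - 1); d F_3 = (v + 1) du + (u) dv
Combining and collecting du, dv coefficients:
  coeff of du: 2*u*(3*v^2 + 2*v - 1)
  coeff of dv: u^2*(6*v - 10)
F^* omega = (2*u*(3*v^2 + 2*v - 1)) du + (u^2*(6*v - 10)) dv.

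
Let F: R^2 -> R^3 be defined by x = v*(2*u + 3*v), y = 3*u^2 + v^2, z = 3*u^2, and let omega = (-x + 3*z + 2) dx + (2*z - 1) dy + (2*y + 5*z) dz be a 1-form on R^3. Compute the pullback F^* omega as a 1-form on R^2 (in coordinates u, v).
F^* omega = (162*u^3 + 18*u^2*v + 8*u*v^2 - 6*u - 6*v^3 + 4*v) du + (18*u^3 + 62*u^2*v - 18*u*v^2 + 4*u - 18*v^3 + 10*v) dv

Using F^*(f dg) = (f ∘ F) d(g ∘ F), substitute each coordinate x_i by F_i(u, v) in f_i, and replace dx_i by d F_i = (∂F_i/∂u) du + (∂F_i/∂v) dv.
  For the x component: f_1(F) = 9*u^2 - 2*u*v - 3*v^2 + 2; d F_1 = (2*v) du + (2*u + 6*v) dv
  For the y component: f_2(F) = 6*u^2 - 1; d F_2 = (6*u) du + (2*v) dv
  For the z component: f_3(F) = 21*u^2 + 2*v^2; d F_3 = (6*u) du + (0) dv
Combining and collecting du, dv coefficients:
  coeff of du: 162*u^3 + 18*u^2*v + 8*u*v^2 - 6*u - 6*v^3 + 4*v
  coeff of dv: 18*u^3 + 62*u^2*v - 18*u*v^2 + 4*u - 18*v^3 + 10*v
F^* omega = (162*u^3 + 18*u^2*v + 8*u*v^2 - 6*u - 6*v^3 + 4*v) du + (18*u^3 + 62*u^2*v - 18*u*v^2 + 4*u - 18*v^3 + 10*v) dv.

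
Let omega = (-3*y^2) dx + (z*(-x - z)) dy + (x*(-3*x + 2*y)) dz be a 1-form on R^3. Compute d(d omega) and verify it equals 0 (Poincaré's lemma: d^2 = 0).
d(d omega) = 0

Step 1: d omega = sum_{i<j} (∂f_j/∂x_i - ∂f_i/∂x_j) dx_i ∧ dx_j:
  coeff of dx ∧ dy: 6*y - z
  coeff of dx ∧ dz: -6*x + 2*y
  coeff of dy ∧ dz: 3*x + 2*z
Step 2: Apply d again to each 2-form coefficient. The only possible 3-form in R^3 is dx ∧ dy ∧ dz, with coefficient
  ∂(coeff of dy∧dz)/∂x - ∂(coeff of dx∧dz)/∂y + ∂(coeff of dx∧dy)/∂z
  = ∂/∂x (3*x + 2*z) - ∂/∂y (-6*x + 2*y) + ∂/∂z (6*y - z).
Each of these terms simplifies to sums of mixed partials that cancel in pairs. The result is 0 (by equality of mixed partials for smooth functions — Schwarz / Clairaut).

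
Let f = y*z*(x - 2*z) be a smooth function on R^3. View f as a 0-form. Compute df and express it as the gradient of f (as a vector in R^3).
df = (y*z) dx + (z*(x - 2*z)) dy + (y*(x - 4*z)) dz; grad f = (y*z, z*(x - 2*z), y*(x - 4*z))

For a 0-form f, d f = (∂f/∂x) dx + (∂f/∂y) dy + (∂f/∂z) dz. The components of the vector representation are exactly the entries of grad f in Cartesian coordinates:
  ∂f/∂x = y*z
  ∂f/∂y = z*(x - 2*z)
  ∂f/∂z = y*(x - 4*z).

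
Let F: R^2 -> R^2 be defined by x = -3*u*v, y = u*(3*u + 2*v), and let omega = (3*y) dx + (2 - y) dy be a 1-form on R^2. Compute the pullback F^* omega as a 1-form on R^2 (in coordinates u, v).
F^* omega = (-18*u^3 - 45*u^2*v - 22*u*v^2 + 12*u + 4*v) du + (u*(-33*u^2 - 22*u*v + 4)) dv

Using F^*(f dg) = (f ∘ F) d(g ∘ F), substitute each coordinate x_i by F_i(u, v) in f_i, and replace dx_i by d F_i = (∂F_i/∂u) du + (∂F_i/∂v) dv.
  For the x component: f_1(F) = 3*u*(3*u + 2*v); d F_1 = (-3*v) du + (-3*u) dv
  For the y component: f_2(F) = -3*u^2 - 2*u*v + 2; d F_2 = (6*u + 2*v) du + (2*u) dv
Combining and collecting du, dv coefficients:
  coeff of du: -18*u^3 - 45*u^2*v - 22*u*v^2 + 12*u + 4*v
  coeff of dv: u*(-33*u^2 - 22*u*v + 4)
F^* omega = (-18*u^3 - 45*u^2*v - 22*u*v^2 + 12*u + 4*v) du + (u*(-33*u^2 - 22*u*v + 4)) dv.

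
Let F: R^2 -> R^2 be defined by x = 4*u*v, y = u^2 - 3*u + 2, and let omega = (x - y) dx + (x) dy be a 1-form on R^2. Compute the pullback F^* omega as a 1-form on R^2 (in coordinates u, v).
F^* omega = (4*v*(u^2 + 4*u*v - 2)) du + (4*u*(-u^2 + 4*u*v + 3*u - 2)) dv

Using F^*(f dg) = (f ∘ F) d(g ∘ F), substitute each coordinate x_i by F_i(u, v) in f_i, and replace dx_i by d F_i = (∂F_i/∂u) du + (∂F_i/∂v) dv.
  For the x component: f_1(F) = -u^2 + 4*u*v + 3*u - 2; d F_1 = (4*v) du + (4*u) dv
  For the y component: f_2(F) = 4*u*v; d F_2 = (2*u - 3) du + (0) dv
Combining and collecting du, dv coefficients:
  coeff of du: 4*v*(u^2 + 4*u*v - 2)
  coeff of dv: 4*u*(-u^2 + 4*u*v + 3*u - 2)
F^* omega = (4*v*(u^2 + 4*u*v - 2)) du + (4*u*(-u^2 + 4*u*v + 3*u - 2)) dv.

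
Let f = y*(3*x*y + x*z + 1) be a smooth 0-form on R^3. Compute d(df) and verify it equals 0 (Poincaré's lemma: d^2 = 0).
d(df) = 0

Step 1: df = sum_i (∂f/∂x_i) dx_i = (y*(3*y + z)) dx + (6*x*y + x*z + 1) dy + (x*y) dz.
Step 2: Apply d again. Using the 1-form formula, the coefficient of dx ∧ dy in d(df) is ∂^2 f/∂x ∂y - ∂^2 f/∂y ∂x = (6*y + z) - (6*y + z) = 0 (equality of mixed partials for smooth f).
Similarly for dx ∧ dz and dy ∧ dz — all coefficients vanish. So d(df) = 0.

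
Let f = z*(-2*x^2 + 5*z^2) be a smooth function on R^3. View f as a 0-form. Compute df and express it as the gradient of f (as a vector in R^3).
df = (-4*x*z) dx + (0) dy + (-2*x^2 + 15*z^2) dz; grad f = (-4*x*z, 0, -2*x^2 + 15*z^2)

For a 0-form f, d f = (∂f/∂x) dx + (∂f/∂y) dy + (∂f/∂z) dz. The components of the vector representation are exactly the entries of grad f in Cartesian coordinates:
  ∂f/∂x = -4*x*z
  ∂f/∂y = 0
  ∂f/∂z = -2*x^2 + 15*z^2.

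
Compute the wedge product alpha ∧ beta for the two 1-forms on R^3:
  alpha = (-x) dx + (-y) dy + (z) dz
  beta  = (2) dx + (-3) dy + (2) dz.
alpha ∧ beta = (3*x + 2*y) dx ∧ dy + (-2*x - 2*z) dx ∧ dz + (-2*y + 3*z) dy ∧ dz

Distribute the wedge, using dx_i ∧ dx_j = -dx_j ∧ dx_i and dx_i ∧ dx_i = 0. For each pair (i, j) with i < j, the coefficient of dx_i ∧ dx_j in alpha ∧ beta is (alpha_i * beta_j - alpha_j * beta_i). Collecting: alpha ∧ beta = (3*x + 2*y) dx ∧ dy + (-2*x - 2*z) dx ∧ dz + (-2*y + 3*z) dy ∧ dz.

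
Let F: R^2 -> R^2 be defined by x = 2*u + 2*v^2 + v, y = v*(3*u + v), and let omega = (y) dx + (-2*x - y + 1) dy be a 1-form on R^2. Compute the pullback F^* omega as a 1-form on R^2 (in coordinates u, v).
F^* omega = (v*(-9*u*v - 6*u - 15*v^2 - 4*v + 3)) du + (-9*u^2*v - 12*u^2 - 9*u*v^2 - 11*u*v + 3*u - 6*v^3 - 3*v^2 + 2*v) dv

Using F^*(f dg) = (f ∘ F) d(g ∘ F), substitute each coordinate x_i by F_i(u, v) in f_i, and replace dx_i by d F_i = (∂F_i/∂u) du + (∂F_i/∂v) dv.
  For the x component: f_1(F) = v*(3*u + v); d F_1 = (2) du + (4*v + 1) dv
  For the y component: f_2(F) = -3*u*v - 4*u - 5*v^2 - 2*v + 1; d F_2 = (3*v) du + (3*u + 2*v) dv
Combining and collecting du, dv coefficients:
  coeff of du: v*(-9*u*v - 6*u - 15*v^2 - 4*v + 3)
  coeff of dv: -9*u^2*v - 12*u^2 - 9*u*v^2 - 11*u*v + 3*u - 6*v^3 - 3*v^2 + 2*v
F^* omega = (v*(-9*u*v - 6*u - 15*v^2 - 4*v + 3)) du + (-9*u^2*v - 12*u^2 - 9*u*v^2 - 11*u*v + 3*u - 6*v^3 - 3*v^2 + 2*v) dv.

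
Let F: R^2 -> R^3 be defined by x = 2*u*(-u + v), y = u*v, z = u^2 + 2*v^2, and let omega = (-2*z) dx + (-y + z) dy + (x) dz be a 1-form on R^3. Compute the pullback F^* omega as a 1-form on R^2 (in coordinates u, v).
F^* omega = (4*u^3 + u^2*v + 15*u*v^2 - 6*v^3) du + (u*(-3*u^2 - 9*u*v + 2*v^2)) dv

Using F^*(f dg) = (f ∘ F) d(g ∘ F), substitute each coordinate x_i by F_i(u, v) in f_i, and replace dx_i by d F_i = (∂F_i/∂u) du + (∂F_i/∂v) dv.
  For the x component: f_1(F) = -2*u^2 - 4*v^2; d F_1 = (-4*u + 2*v) du + (2*u) dv
  For the y component: f_2(F) = u^2 - u*v + 2*v^2; d F_2 = (v) du + (u) dv
  For the z component: f_3(F) = 2*u*(-u + v); d F_3 = (2*u) du + (4*v) dv
Combining and collecting du, dv coefficients:
  coeff of du: 4*u^3 + u^2*v + 15*u*v^2 - 6*v^3
  coeff of dv: u*(-3*u^2 - 9*u*v + 2*v^2)
F^* omega = (4*u^3 + u^2*v + 15*u*v^2 - 6*v^3) du + (u*(-3*u^2 - 9*u*v + 2*v^2)) dv.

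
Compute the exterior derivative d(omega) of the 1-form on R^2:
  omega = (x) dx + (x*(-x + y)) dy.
d(omega) = (-2*x + y) dx ∧ dy

For a 1-form omega = sum_i f_i dx_i, the exterior derivative is
  d(omega) = sum_{i < j} (∂f_j/∂x_i - ∂f_i/∂x_j) dx_i ∧ dx_j.
  coefficient of dx ∧ dy: ∂f_2/∂x - ∂f_1/∂y = ∂(x*(-x + y))/∂x - ∂(x)/∂y = -2*x + y
Assembling: d(omega) = (-2*x + y) dx ∧ dy.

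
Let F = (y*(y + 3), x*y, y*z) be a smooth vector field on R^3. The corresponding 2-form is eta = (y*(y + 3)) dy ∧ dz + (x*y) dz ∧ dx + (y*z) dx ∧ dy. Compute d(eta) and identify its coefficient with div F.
d(eta) = (x + y) dx ∧ dy ∧ dz; div F = x + y

For a 2-form in R^3 of the form above, applying d gives a 3-form with coefficient ∂P/∂x + ∂Q/∂y + ∂R/∂z:
  ∂P/∂x = 0
  ∂Q/∂y = x
  ∂R/∂z = y
Sum = x + y, which is exactly div F.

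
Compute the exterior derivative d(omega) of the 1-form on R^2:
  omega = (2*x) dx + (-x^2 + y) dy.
d(omega) = (-2*x) dx ∧ dy

For a 1-form omega = sum_i f_i dx_i, the exterior derivative is
  d(omega) = sum_{i < j} (∂f_j/∂x_i - ∂f_i/∂x_j) dx_i ∧ dx_j.
  coefficient of dx ∧ dy: ∂f_2/∂x - ∂f_1/∂y = ∂(-x^2 + y)/∂x - ∂(2*x)/∂y = -2*x
Assembling: d(omega) = (-2*x) dx ∧ dy.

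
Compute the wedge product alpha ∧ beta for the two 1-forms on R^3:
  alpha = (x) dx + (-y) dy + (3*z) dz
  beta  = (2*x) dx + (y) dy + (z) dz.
alpha ∧ beta = (3*x*y) dx ∧ dy + (-5*x*z) dx ∧ dz + (-4*y*z) dy ∧ dz

Distribute the wedge, using dx_i ∧ dx_j = -dx_j ∧ dx_i and dx_i ∧ dx_i = 0. For each pair (i, j) with i < j, the coefficient of dx_i ∧ dx_j in alpha ∧ beta is (alpha_i * beta_j - alpha_j * beta_i). Collecting: alpha ∧ beta = (3*x*y) dx ∧ dy + (-5*x*z) dx ∧ dz + (-4*y*z) dy ∧ dz.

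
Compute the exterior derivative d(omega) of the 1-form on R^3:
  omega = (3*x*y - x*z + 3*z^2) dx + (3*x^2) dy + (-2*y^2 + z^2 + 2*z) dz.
d(omega) = (3*x) dx ∧ dy + (x - 6*z) dx ∧ dz + (-4*y) dy ∧ dz

For a 1-form omega = sum_i f_i dx_i, the exterior derivative is
  d(omega) = sum_{i < j} (∂f_j/∂x_i - ∂f_i/∂x_j) dx_i ∧ dx_j.
  coefficient of dx ∧ dy: ∂f_2/∂x - ∂f_1/∂y = ∂(3*x^2)/∂x - ∂(3*x*y - x*z + 3*z^2)/∂y = 3*x
  coefficient of dx ∧ dz: ∂f_3/∂x - ∂f_1/∂z = ∂(-2*y^2 + z^2 + 2*z)/∂x - ∂(3*x*y - x*z + 3*z^2)/∂z = x - 6*z
  coefficient of dy ∧ dz: ∂f_3/∂y - ∂f_2/∂z = ∂(-2*y^2 + z^2 + 2*z)/∂y - ∂(3*x^2)/∂z = -4*y
Assembling: d(omega) = (3*x) dx ∧ dy + (x - 6*z) dx ∧ dz + (-4*y) dy ∧ dz.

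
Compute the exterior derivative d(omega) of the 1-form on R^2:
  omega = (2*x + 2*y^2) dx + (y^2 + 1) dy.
d(omega) = (-4*y) dx ∧ dy

For a 1-form omega = sum_i f_i dx_i, the exterior derivative is
  d(omega) = sum_{i < j} (∂f_j/∂x_i - ∂f_i/∂x_j) dx_i ∧ dx_j.
  coefficient of dx ∧ dy: ∂f_2/∂x - ∂f_1/∂y = ∂(y^2 + 1)/∂x - ∂(2*x + 2*y^2)/∂y = -4*y
Assembling: d(omega) = (-4*y) dx ∧ dy.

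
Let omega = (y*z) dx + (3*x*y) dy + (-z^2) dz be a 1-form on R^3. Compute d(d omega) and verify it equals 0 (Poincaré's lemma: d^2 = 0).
d(d omega) = 0

Step 1: d omega = sum_{i<j} (∂f_j/∂x_i - ∂f_i/∂x_j) dx_i ∧ dx_j:
  coeff of dx ∧ dy: 3*y - z
  coeff of dx ∧ dz: -y
  coeff of dy ∧ dz: 0
Step 2: Apply d again to each 2-form coefficient. The only possible 3-form in R^3 is dx ∧ dy ∧ dz, with coefficient
  ∂(coeff of dy∧dz)/∂x - ∂(coeff of dx∧dz)/∂y + ∂(coeff of dx∧dy)/∂z
  = ∂/∂x (0) - ∂/∂y (-y) + ∂/∂z (3*y - z).
Each of these terms simplifies to sums of mixed partials that cancel in pairs. The result is 0 (by equality of mixed partials for smooth functions — Schwarz / Clairaut).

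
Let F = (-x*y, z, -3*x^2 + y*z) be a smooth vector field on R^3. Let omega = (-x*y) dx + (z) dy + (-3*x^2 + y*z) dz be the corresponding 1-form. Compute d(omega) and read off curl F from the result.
d(omega) = (z - 1) dy ∧ dz + (6*x) dz ∧ dx + (x) dx ∧ dy; curl F = (z - 1, 6*x, x)

d omega = sum_{i<j} (∂f_j/∂x_i - ∂f_i/∂x_j) dx_i ∧ dx_j. Under the identification (dy ∧ dz, dz ∧ dx, dx ∧ dy) ↔ (e_x, e_y, e_z), the coefficients are exactly the components of curl F. Compute:
  ∂R/∂y - ∂Q/∂z = (z) - (1) = z - 1
  ∂P/∂z - ∂R/∂x = (0) - (-6*x) = 6*x
  ∂Q/∂x - ∂P/∂y = (0) - (-x) = x.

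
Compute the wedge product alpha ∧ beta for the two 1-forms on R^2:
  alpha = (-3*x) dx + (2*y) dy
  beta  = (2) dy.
alpha ∧ beta = (-6*x) dx ∧ dy

Distribute the wedge, using dx_i ∧ dx_j = -dx_j ∧ dx_i and dx_i ∧ dx_i = 0. For each pair (i, j) with i < j, the coefficient of dx_i ∧ dx_j in alpha ∧ beta is (alpha_i * beta_j - alpha_j * beta_i). Collecting: alpha ∧ beta = (-6*x) dx ∧ dy.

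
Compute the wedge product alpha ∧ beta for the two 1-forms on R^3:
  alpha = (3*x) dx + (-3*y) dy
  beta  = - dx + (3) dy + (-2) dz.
alpha ∧ beta = (9*x - 3*y) dx ∧ dy + (-6*x) dx ∧ dz + (6*y) dy ∧ dz

Distribute the wedge, using dx_i ∧ dx_j = -dx_j ∧ dx_i and dx_i ∧ dx_i = 0. For each pair (i, j) with i < j, the coefficient of dx_i ∧ dx_j in alpha ∧ beta is (alpha_i * beta_j - alpha_j * beta_i). Collecting: alpha ∧ beta = (9*x - 3*y) dx ∧ dy + (-6*x) dx ∧ dz + (6*y) dy ∧ dz.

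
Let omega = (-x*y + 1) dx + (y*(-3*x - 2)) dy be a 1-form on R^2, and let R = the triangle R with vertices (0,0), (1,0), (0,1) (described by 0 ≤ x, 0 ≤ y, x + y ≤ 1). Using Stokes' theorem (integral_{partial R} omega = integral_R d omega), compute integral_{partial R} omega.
integral_(partial R) omega = -1/3

Stokes: integral_partial_R omega = integral_R d omega with d omega = (∂Q/∂x - ∂P/∂y) dx ∧ dy.
  ∂Q/∂x = -3*y
  ∂P/∂y = -x
  integrand = ∂Q/∂x - ∂P/∂y = x - 3*y.
Integrating over R: integral_0^1 integral_0^{1-x} (x - 3*y) dy dx = -1/3.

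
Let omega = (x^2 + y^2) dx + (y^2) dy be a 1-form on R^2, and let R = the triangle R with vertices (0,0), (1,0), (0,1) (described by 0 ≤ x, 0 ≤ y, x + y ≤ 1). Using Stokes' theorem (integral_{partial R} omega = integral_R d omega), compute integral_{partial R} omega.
integral_(partial R) omega = -1/3

Stokes: integral_partial_R omega = integral_R d omega with d omega = (∂Q/∂x - ∂P/∂y) dx ∧ dy.
  ∂Q/∂x = 0
  ∂P/∂y = 2*y
  integrand = ∂Q/∂x - ∂P/∂y = -2*y.
Integrating over R: integral_0^1 integral_0^{1-x} (-2*y) dy dx = -1/3.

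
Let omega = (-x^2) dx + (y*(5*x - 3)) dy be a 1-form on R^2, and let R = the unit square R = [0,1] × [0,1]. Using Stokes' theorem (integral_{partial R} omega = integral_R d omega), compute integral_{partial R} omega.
integral_(partial R) omega = 5/2

Stokes: integral_partial_R omega = integral_R d omega with d omega = (∂Q/∂x - ∂P/∂y) dx ∧ dy.
  ∂Q/∂x = 5*y
  ∂P/∂y = 0
  integrand = ∂Q/∂x - ∂P/∂y = 5*y.
Integrating over R: integral_0^1 integral_0^1 (5*y) dx dy = 5/2.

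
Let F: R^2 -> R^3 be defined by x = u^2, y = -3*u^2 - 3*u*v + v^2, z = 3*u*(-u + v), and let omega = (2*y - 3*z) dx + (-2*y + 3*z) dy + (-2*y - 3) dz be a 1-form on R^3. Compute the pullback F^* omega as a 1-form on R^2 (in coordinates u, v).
F^* omega = (-12*u^3 - 129*u^2*v + u*v^2 + 18*u - 9*v) du + (27*u^3 - 33*u^2*v + 30*u*v^2 - 9*u - 4*v^3) dv

Using F^*(f dg) = (f ∘ F) d(g ∘ F), substitute each coordinate x_i by F_i(u, v) in f_i, and replace dx_i by d F_i = (∂F_i/∂u) du + (∂F_i/∂v) dv.
  For the x component: f_1(F) = 3*u^2 - 15*u*v + 2*v^2; d F_1 = (2*u) du + (0) dv
  For the y component: f_2(F) = -3*u^2 + 15*u*v - 2*v^2; d F_2 = (-6*u - 3*v) du + (-3*u + 2*v) dv
  For the z component: f_3(F) = 6*u^2 + 6*u*v - 2*v^2 - 3; d F_3 = (-6*u + 3*v) du + (3*u) dv
Combining and collecting du, dv coefficients:
  coeff of du: -12*u^3 - 129*u^2*v + u*v^2 + 18*u - 9*v
  coeff of dv: 27*u^3 - 33*u^2*v + 30*u*v^2 - 9*u - 4*v^3
F^* omega = (-12*u^3 - 129*u^2*v + u*v^2 + 18*u - 9*v) du + (27*u^3 - 33*u^2*v + 30*u*v^2 - 9*u - 4*v^3) dv.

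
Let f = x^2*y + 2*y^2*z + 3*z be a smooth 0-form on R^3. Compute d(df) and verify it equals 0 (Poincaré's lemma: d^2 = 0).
d(df) = 0

Step 1: df = sum_i (∂f/∂x_i) dx_i = (2*x*y) dx + (x^2 + 4*y*z) dy + (2*y^2 + 3) dz.
Step 2: Apply d again. Using the 1-form formula, the coefficient of dx ∧ dy in d(df) is ∂^2 f/∂x ∂y - ∂^2 f/∂y ∂x = (2*x) - (2*x) = 0 (equality of mixed partials for smooth f).
Similarly for dx ∧ dz and dy ∧ dz — all coefficients vanish. So d(df) = 0.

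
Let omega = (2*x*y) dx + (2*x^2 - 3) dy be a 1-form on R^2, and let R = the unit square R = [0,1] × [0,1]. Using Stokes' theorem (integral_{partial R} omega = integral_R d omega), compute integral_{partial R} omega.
integral_(partial R) omega = 1

Stokes: integral_partial_R omega = integral_R d omega with d omega = (∂Q/∂x - ∂P/∂y) dx ∧ dy.
  ∂Q/∂x = 4*x
  ∂P/∂y = 2*x
  integrand = ∂Q/∂x - ∂P/∂y = 2*x.
Integrating over R: integral_0^1 integral_0^1 (2*x) dx dy = 1.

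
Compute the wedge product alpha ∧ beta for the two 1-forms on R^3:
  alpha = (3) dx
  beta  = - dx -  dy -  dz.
alpha ∧ beta = (-3) dx ∧ dy + (-3) dx ∧ dz

Distribute the wedge, using dx_i ∧ dx_j = -dx_j ∧ dx_i and dx_i ∧ dx_i = 0. For each pair (i, j) with i < j, the coefficient of dx_i ∧ dx_j in alpha ∧ beta is (alpha_i * beta_j - alpha_j * beta_i). Collecting: alpha ∧ beta = (-3) dx ∧ dy + (-3) dx ∧ dz.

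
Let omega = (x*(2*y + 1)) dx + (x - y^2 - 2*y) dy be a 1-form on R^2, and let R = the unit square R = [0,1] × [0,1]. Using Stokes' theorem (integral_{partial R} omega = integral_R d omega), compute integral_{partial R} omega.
integral_(partial R) omega = 0

Stokes: integral_partial_R omega = integral_R d omega with d omega = (∂Q/∂x - ∂P/∂y) dx ∧ dy.
  ∂Q/∂x = 1
  ∂P/∂y = 2*x
  integrand = ∂Q/∂x - ∂P/∂y = 1 - 2*x.
Integrating over R: integral_0^1 integral_0^1 (1 - 2*x) dx dy = 0.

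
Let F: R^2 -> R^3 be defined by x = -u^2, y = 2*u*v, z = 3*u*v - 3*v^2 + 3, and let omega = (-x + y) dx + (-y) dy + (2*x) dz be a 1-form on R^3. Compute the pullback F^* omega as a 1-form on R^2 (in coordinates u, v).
F^* omega = (2*u*(-u^2 - 5*u*v - 2*v^2)) du + (u^2*(-6*u + 8*v)) dv

Using F^*(f dg) = (f ∘ F) d(g ∘ F), substitute each coordinate x_i by F_i(u, v) in f_i, and replace dx_i by d F_i = (∂F_i/∂u) du + (∂F_i/∂v) dv.
  For the x component: f_1(F) = u*(u + 2*v); d F_1 = (-2*u) du + (0) dv
  For the y component: f_2(F) = -2*u*v; d F_2 = (2*v) du + (2*u) dv
  For the z component: f_3(F) = -2*u^2; d F_3 = (3*v) du + (3*u - 6*v) dv
Combining and collecting du, dv coefficients:
  coeff of du: 2*u*(-u^2 - 5*u*v - 2*v^2)
  coeff of dv: u^2*(-6*u + 8*v)
F^* omega = (2*u*(-u^2 - 5*u*v - 2*v^2)) du + (u^2*(-6*u + 8*v)) dv.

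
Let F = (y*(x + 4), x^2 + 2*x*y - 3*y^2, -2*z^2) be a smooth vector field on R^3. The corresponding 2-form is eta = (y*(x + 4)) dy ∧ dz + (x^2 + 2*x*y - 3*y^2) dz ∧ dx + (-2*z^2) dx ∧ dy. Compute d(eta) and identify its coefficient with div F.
d(eta) = (2*x - 5*y - 4*z) dx ∧ dy ∧ dz; div F = 2*x - 5*y - 4*z

For a 2-form in R^3 of the form above, applying d gives a 3-form with coefficient ∂P/∂x + ∂Q/∂y + ∂R/∂z:
  ∂P/∂x = y
  ∂Q/∂y = 2*x - 6*y
  ∂R/∂z = -4*z
Sum = 2*x - 5*y - 4*z, which is exactly div F.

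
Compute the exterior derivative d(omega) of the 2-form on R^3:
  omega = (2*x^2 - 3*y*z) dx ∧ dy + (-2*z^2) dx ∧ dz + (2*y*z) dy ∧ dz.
d(omega) = (-3*y) dx ∧ dy ∧ dz

For a 2-form omega = sum_{i<j} g_{ij} dx_i ∧ dx_j, the exterior derivative is
  d(omega) = sum_{i<j} d(g_{ij}) ∧ dx_i ∧ dx_j = sum_{i<j, k} (∂g_{ij}/∂x_k) dx_k ∧ dx_i ∧ dx_j.
Expand each term, using dx_k ∧ dx_i ∧ dx_j = sgn(permutation) dx_{(a)} ∧ dx_{(b)} ∧ dx_{(c)} with (a < b < c) sorted:
  d(2*x^2 - 3*y*z) includes (∂/∂z)(2*x^2 - 3*y*z) dz = (-3*y) dz, which multiplied by dx ∧ dy gives (-3*y) dx ∧ dy ∧ dz
Collecting like 3-forms: d(omega) = (-3*y) dx ∧ dy ∧ dz.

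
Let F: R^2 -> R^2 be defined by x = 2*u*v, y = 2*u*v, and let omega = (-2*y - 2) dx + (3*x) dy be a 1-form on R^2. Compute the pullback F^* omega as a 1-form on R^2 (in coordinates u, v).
F^* omega = (4*v*(u*v - 1)) du + (4*u*(u*v - 1)) dv

Using F^*(f dg) = (f ∘ F) d(g ∘ F), substitute each coordinate x_i by F_i(u, v) in f_i, and replace dx_i by d F_i = (∂F_i/∂u) du + (∂F_i/∂v) dv.
  For the x component: f_1(F) = -4*u*v - 2; d F_1 = (2*v) du + (2*u) dv
  For the y component: f_2(F) = 6*u*v; d F_2 = (2*v) du + (2*u) dv
Combining and collecting du, dv coefficients:
  coeff of du: 4*v*(u*v - 1)
  coeff of dv: 4*u*(u*v - 1)
F^* omega = (4*v*(u*v - 1)) du + (4*u*(u*v - 1)) dv.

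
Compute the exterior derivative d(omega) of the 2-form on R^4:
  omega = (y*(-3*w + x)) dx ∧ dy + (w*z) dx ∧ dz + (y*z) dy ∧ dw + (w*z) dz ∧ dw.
d(omega) = (-3*y) dx ∧ dy ∧ dw + (z) dx ∧ dz ∧ dw + (-y) dy ∧ dz ∧ dw

For a 2-form omega = sum_{i<j} g_{ij} dx_i ∧ dx_j, the exterior derivative is
  d(omega) = sum_{i<j} d(g_{ij}) ∧ dx_i ∧ dx_j = sum_{i<j, k} (∂g_{ij}/∂x_k) dx_k ∧ dx_i ∧ dx_j.
Expand each term, using dx_k ∧ dx_i ∧ dx_j = sgn(permutation) dx_{(a)} ∧ dx_{(b)} ∧ dx_{(c)} with (a < b < c) sorted:
  d(y*(-3*w + x)) includes (∂/∂w)(y*(-3*w + x)) dw = (-3*y) dw, which multiplied by dx ∧ dy gives (-3*y) dx ∧ dy ∧ dw
  d(w*z) includes (∂/∂w)(w*z) dw = (z) dw, which multiplied by dx ∧ dz gives (z) dx ∧ dz ∧ dw
  d(y*z) includes (∂/∂z)(y*z) dz = (y) dz, which multiplied by dy ∧ dw gives (-y) dy ∧ dz ∧ dw
Collecting like 3-forms: d(omega) = (-3*y) dx ∧ dy ∧ dw + (z) dx ∧ dz ∧ dw + (-y) dy ∧ dz ∧ dw.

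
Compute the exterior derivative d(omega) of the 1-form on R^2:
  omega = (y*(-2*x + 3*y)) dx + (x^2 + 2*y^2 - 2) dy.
d(omega) = (4*x - 6*y) dx ∧ dy

For a 1-form omega = sum_i f_i dx_i, the exterior derivative is
  d(omega) = sum_{i < j} (∂f_j/∂x_i - ∂f_i/∂x_j) dx_i ∧ dx_j.
  coefficient of dx ∧ dy: ∂f_2/∂x - ∂f_1/∂y = ∂(x^2 + 2*y^2 - 2)/∂x - ∂(y*(-2*x + 3*y))/∂y = 4*x - 6*y
Assembling: d(omega) = (4*x - 6*y) dx ∧ dy.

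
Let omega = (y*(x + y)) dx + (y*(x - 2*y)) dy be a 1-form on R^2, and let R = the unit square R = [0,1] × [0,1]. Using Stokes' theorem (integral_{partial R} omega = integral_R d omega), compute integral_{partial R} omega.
integral_(partial R) omega = -1

Stokes: integral_partial_R omega = integral_R d omega with d omega = (∂Q/∂x - ∂P/∂y) dx ∧ dy.
  ∂Q/∂x = y
  ∂P/∂y = x + 2*y
  integrand = ∂Q/∂x - ∂P/∂y = -x - y.
Integrating over R: integral_0^1 integral_0^1 (-x - y) dx dy = -1.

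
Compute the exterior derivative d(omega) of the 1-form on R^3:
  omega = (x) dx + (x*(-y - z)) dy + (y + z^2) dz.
d(omega) = (-y - z) dx ∧ dy + (x + 1) dy ∧ dz

For a 1-form omega = sum_i f_i dx_i, the exterior derivative is
  d(omega) = sum_{i < j} (∂f_j/∂x_i - ∂f_i/∂x_j) dx_i ∧ dx_j.
  coefficient of dx ∧ dy: ∂f_2/∂x - ∂f_1/∂y = ∂(x*(-y - z))/∂x - ∂(x)/∂y = -y - z
  coefficient of dy ∧ dz: ∂f_3/∂y - ∂f_2/∂z = ∂(y + z^2)/∂y - ∂(x*(-y - z))/∂z = x + 1
Assembling: d(omega) = (-y - z) dx ∧ dy + (x + 1) dy ∧ dz.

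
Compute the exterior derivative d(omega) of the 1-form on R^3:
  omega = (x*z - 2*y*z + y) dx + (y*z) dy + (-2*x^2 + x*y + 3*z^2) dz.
d(omega) = (2*z - 1) dx ∧ dy + (-5*x + 3*y) dx ∧ dz + (x - y) dy ∧ dz

For a 1-form omega = sum_i f_i dx_i, the exterior derivative is
  d(omega) = sum_{i < j} (∂f_j/∂x_i - ∂f_i/∂x_j) dx_i ∧ dx_j.
  coefficient of dx ∧ dy: ∂f_2/∂x - ∂f_1/∂y = ∂(y*z)/∂x - ∂(x*z - 2*y*z + y)/∂y = 2*z - 1
  coefficient of dx ∧ dz: ∂f_3/∂x - ∂f_1/∂z = ∂(-2*x^2 + x*y + 3*z^2)/∂x - ∂(x*z - 2*y*z + y)/∂z = -5*x + 3*y
  coefficient of dy ∧ dz: ∂f_3/∂y - ∂f_2/∂z = ∂(-2*x^2 + x*y + 3*z^2)/∂y - ∂(y*z)/∂z = x - y
Assembling: d(omega) = (2*z - 1) dx ∧ dy + (-5*x + 3*y) dx ∧ dz + (x - y) dy ∧ dz.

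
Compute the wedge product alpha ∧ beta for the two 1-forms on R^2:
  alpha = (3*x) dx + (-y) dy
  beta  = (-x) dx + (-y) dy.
alpha ∧ beta = (-4*x*y) dx ∧ dy

Distribute the wedge, using dx_i ∧ dx_j = -dx_j ∧ dx_i and dx_i ∧ dx_i = 0. For each pair (i, j) with i < j, the coefficient of dx_i ∧ dx_j in alpha ∧ beta is (alpha_i * beta_j - alpha_j * beta_i). Collecting: alpha ∧ beta = (-4*x*y) dx ∧ dy.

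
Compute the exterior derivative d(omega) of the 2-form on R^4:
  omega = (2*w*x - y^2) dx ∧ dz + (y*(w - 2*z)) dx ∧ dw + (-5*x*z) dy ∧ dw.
d(omega) = (2*y) dx ∧ dy ∧ dz + (2*x + 2*y) dx ∧ dz ∧ dw + (-w - 3*z) dx ∧ dy ∧ dw + (5*x) dy ∧ dz ∧ dw

For a 2-form omega = sum_{i<j} g_{ij} dx_i ∧ dx_j, the exterior derivative is
  d(omega) = sum_{i<j} d(g_{ij}) ∧ dx_i ∧ dx_j = sum_{i<j, k} (∂g_{ij}/∂x_k) dx_k ∧ dx_i ∧ dx_j.
Expand each term, using dx_k ∧ dx_i ∧ dx_j = sgn(permutation) dx_{(a)} ∧ dx_{(b)} ∧ dx_{(c)} with (a < b < c) sorted:
  d(2*w*x - y^2) includes (∂/∂y)(2*w*x - y^2) dy = (-2*y) dy, which multiplied by dx ∧ dz gives (2*y) dx ∧ dy ∧ dz
  d(2*w*x - y^2) includes (∂/∂w)(2*w*x - y^2) dw = (2*x) dw, which multiplied by dx ∧ dz gives (2*x) dx ∧ dz ∧ dw
  d(y*(w - 2*z)) includes (∂/∂y)(y*(w - 2*z)) dy = (w - 2*z) dy, which multiplied by dx ∧ dw gives (-w + 2*z) dx ∧ dy ∧ dw
  d(y*(w - 2*z)) includes (∂/∂z)(y*(w - 2*z)) dz = (-2*y) dz, which multiplied by dx ∧ dw gives (2*y) dx ∧ dz ∧ dw
  d(-5*x*z) includes (∂/∂x)(-5*x*z) dx = (-5*z) dx, which multiplied by dy ∧ dw gives (-5*z) dx ∧ dy ∧ dw
  d(-5*x*z) includes (∂/∂z)(-5*x*z) dz = (-5*x) dz, which multiplied by dy ∧ dw gives (5*x) dy ∧ dz ∧ dw
Collecting like 3-forms: d(omega) = (2*y) dx ∧ dy ∧ dz + (2*x + 2*y) dx ∧ dz ∧ dw + (-w - 3*z) dx ∧ dy ∧ dw + (5*x) dy ∧ dz ∧ dw.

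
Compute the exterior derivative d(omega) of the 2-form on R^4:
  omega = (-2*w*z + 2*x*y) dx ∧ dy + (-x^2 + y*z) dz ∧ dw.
d(omega) = (-2*w) dx ∧ dy ∧ dz + (-2*z) dx ∧ dy ∧ dw + (-2*x) dx ∧ dz ∧ dw + (z) dy ∧ dz ∧ dw

For a 2-form omega = sum_{i<j} g_{ij} dx_i ∧ dx_j, the exterior derivative is
  d(omega) = sum_{i<j} d(g_{ij}) ∧ dx_i ∧ dx_j = sum_{i<j, k} (∂g_{ij}/∂x_k) dx_k ∧ dx_i ∧ dx_j.
Expand each term, using dx_k ∧ dx_i ∧ dx_j = sgn(permutation) dx_{(a)} ∧ dx_{(b)} ∧ dx_{(c)} with (a < b < c) sorted:
  d(-2*w*z + 2*x*y) includes (∂/∂z)(-2*w*z + 2*x*y) dz = (-2*w) dz, which multiplied by dx ∧ dy gives (-2*w) dx ∧ dy ∧ dz
  d(-2*w*z + 2*x*y) includes (∂/∂w)(-2*w*z + 2*x*y) dw = (-2*z) dw, which multiplied by dx ∧ dy gives (-2*z) dx ∧ dy ∧ dw
  d(-x^2 + y*z) includes (∂/∂x)(-x^2 + y*z) dx = (-2*x) dx, which multiplied by dz ∧ dw gives (-2*x) dx ∧ dz ∧ dw
  d(-x^2 + y*z) includes (∂/∂y)(-x^2 + y*z) dy = (z) dy, which multiplied by dz ∧ dw gives (z) dy ∧ dz ∧ dw
Collecting like 3-forms: d(omega) = (-2*w) dx ∧ dy ∧ dz + (-2*z) dx ∧ dy ∧ dw + (-2*x) dx ∧ dz ∧ dw + (z) dy ∧ dz ∧ dw.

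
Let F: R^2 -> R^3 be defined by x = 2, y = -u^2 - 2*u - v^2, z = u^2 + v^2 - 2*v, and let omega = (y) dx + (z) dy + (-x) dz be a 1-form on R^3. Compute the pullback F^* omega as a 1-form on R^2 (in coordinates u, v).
F^* omega = (-2*u^3 - 2*u^2 - 2*u*v^2 + 4*u*v - 4*u - 2*v^2 + 4*v) du + (-2*u^2*v - 2*v^3 + 4*v^2 - 4*v + 4) dv

Using F^*(f dg) = (f ∘ F) d(g ∘ F), substitute each coordinate x_i by F_i(u, v) in f_i, and replace dx_i by d F_i = (∂F_i/∂u) du + (∂F_i/∂v) dv.
  For the x component: f_1(F) = -u^2 - 2*u - v^2; d F_1 = (0) du + (0) dv
  For the y component: f_2(F) = u^2 + v^2 - 2*v; d F_2 = (-2*u - 2) du + (-2*v) dv
  For the z component: f_3(F) = -2; d F_3 = (2*u) du + (2*v - 2) dv
Combining and collecting du, dv coefficients:
  coeff of du: -2*u^3 - 2*u^2 - 2*u*v^2 + 4*u*v - 4*u - 2*v^2 + 4*v
  coeff of dv: -2*u^2*v - 2*v^3 + 4*v^2 - 4*v + 4
F^* omega = (-2*u^3 - 2*u^2 - 2*u*v^2 + 4*u*v - 4*u - 2*v^2 + 4*v) du + (-2*u^2*v - 2*v^3 + 4*v^2 - 4*v + 4) dv.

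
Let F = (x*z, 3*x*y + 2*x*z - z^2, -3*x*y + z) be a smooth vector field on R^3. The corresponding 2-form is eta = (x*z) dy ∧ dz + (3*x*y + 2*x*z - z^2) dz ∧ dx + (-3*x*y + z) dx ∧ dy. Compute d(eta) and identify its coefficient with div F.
d(eta) = (3*x + z + 1) dx ∧ dy ∧ dz; div F = 3*x + z + 1

For a 2-form in R^3 of the form above, applying d gives a 3-form with coefficient ∂P/∂x + ∂Q/∂y + ∂R/∂z:
  ∂P/∂x = z
  ∂Q/∂y = 3*x
  ∂R/∂z = 1
Sum = 3*x + z + 1, which is exactly div F.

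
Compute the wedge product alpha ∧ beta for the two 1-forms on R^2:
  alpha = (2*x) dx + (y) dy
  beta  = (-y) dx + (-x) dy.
alpha ∧ beta = (-2*x^2 + y^2) dx ∧ dy

Distribute the wedge, using dx_i ∧ dx_j = -dx_j ∧ dx_i and dx_i ∧ dx_i = 0. For each pair (i, j) with i < j, the coefficient of dx_i ∧ dx_j in alpha ∧ beta is (alpha_i * beta_j - alpha_j * beta_i). Collecting: alpha ∧ beta = (-2*x^2 + y^2) dx ∧ dy.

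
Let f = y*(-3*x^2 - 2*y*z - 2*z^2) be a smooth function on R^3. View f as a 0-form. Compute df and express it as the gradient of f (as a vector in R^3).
df = (-6*x*y) dx + (-3*x^2 - 4*y*z - 2*z^2) dy + (2*y*(-y - 2*z)) dz; grad f = (-6*x*y, -3*x^2 - 4*y*z - 2*z^2, 2*y*(-y - 2*z))

For a 0-form f, d f = (∂f/∂x) dx + (∂f/∂y) dy + (∂f/∂z) dz. The components of the vector representation are exactly the entries of grad f in Cartesian coordinates:
  ∂f/∂x = -6*x*y
  ∂f/∂y = -3*x^2 - 4*y*z - 2*z^2
  ∂f/∂z = 2*y*(-y - 2*z).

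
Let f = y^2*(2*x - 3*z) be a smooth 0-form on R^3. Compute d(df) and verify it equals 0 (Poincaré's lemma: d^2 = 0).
d(df) = 0

Step 1: df = sum_i (∂f/∂x_i) dx_i = (2*y^2) dx + (2*y*(2*x - 3*z)) dy + (-3*y^2) dz.
Step 2: Apply d again. Using the 1-form formula, the coefficient of dx ∧ dy in d(df) is ∂^2 f/∂x ∂y - ∂^2 f/∂y ∂x = (4*y) - (4*y) = 0 (equality of mixed partials for smooth f).
Similarly for dx ∧ dz and dy ∧ dz — all coefficients vanish. So d(df) = 0.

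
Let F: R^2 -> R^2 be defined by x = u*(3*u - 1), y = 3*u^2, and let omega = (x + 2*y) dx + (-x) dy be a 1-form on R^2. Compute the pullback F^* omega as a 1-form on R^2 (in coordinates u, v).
F^* omega = (u*(36*u^2 - 9*u + 1)) du

Using F^*(f dg) = (f ∘ F) d(g ∘ F), substitute each coordinate x_i by F_i(u, v) in f_i, and replace dx_i by d F_i = (∂F_i/∂u) du + (∂F_i/∂v) dv.
  For the x component: f_1(F) = u*(9*u - 1); d F_1 = (6*u - 1) du + (0) dv
  For the y component: f_2(F) = u*(1 - 3*u); d F_2 = (6*u) du + (0) dv
Combining and collecting du, dv coefficients:
  coeff of du: u*(36*u^2 - 9*u + 1)
  coeff of dv: 0
F^* omega = (u*(36*u^2 - 9*u + 1)) du.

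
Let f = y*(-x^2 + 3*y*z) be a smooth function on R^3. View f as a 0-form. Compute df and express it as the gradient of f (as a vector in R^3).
df = (-2*x*y) dx + (-x^2 + 6*y*z) dy + (3*y^2) dz; grad f = (-2*x*y, -x^2 + 6*y*z, 3*y^2)

For a 0-form f, d f = (∂f/∂x) dx + (∂f/∂y) dy + (∂f/∂z) dz. The components of the vector representation are exactly the entries of grad f in Cartesian coordinates:
  ∂f/∂x = -2*x*y
  ∂f/∂y = -x^2 + 6*y*z
  ∂f/∂z = 3*y^2.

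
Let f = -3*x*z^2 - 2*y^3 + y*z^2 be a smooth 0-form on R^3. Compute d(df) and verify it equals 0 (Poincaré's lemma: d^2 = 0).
d(df) = 0

Step 1: df = sum_i (∂f/∂x_i) dx_i = (-3*z^2) dx + (-6*y^2 + z^2) dy + (2*z*(-3*x + y)) dz.
Step 2: Apply d again. Using the 1-form formula, the coefficient of dx ∧ dy in d(df) is ∂^2 f/∂x ∂y - ∂^2 f/∂y ∂x = (0) - (0) = 0 (equality of mixed partials for smooth f).
Similarly for dx ∧ dz and dy ∧ dz — all coefficients vanish. So d(df) = 0.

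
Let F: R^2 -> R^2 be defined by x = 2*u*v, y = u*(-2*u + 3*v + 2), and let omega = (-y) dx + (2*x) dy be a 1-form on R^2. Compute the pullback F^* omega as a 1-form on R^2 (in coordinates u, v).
F^* omega = (2*u*v*(-6*u + 3*v + 2)) du + (u^2*(4*u + 6*v - 4)) dv

Using F^*(f dg) = (f ∘ F) d(g ∘ F), substitute each coordinate x_i by F_i(u, v) in f_i, and replace dx_i by d F_i = (∂F_i/∂u) du + (∂F_i/∂v) dv.
  For the x component: f_1(F) = u*(2*u - 3*v - 2); d F_1 = (2*v) du + (2*u) dv
  For the y component: f_2(F) = 4*u*v; d F_2 = (-4*u + 3*v + 2) du + (3*u) dv
Combining and collecting du, dv coefficients:
  coeff of du: 2*u*v*(-6*u + 3*v + 2)
  coeff of dv: u^2*(4*u + 6*v - 4)
F^* omega = (2*u*v*(-6*u + 3*v + 2)) du + (u^2*(4*u + 6*v - 4)) dv.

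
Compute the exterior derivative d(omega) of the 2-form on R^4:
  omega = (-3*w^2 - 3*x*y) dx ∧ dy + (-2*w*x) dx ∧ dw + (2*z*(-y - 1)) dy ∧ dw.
d(omega) = (-6*w) dx ∧ dy ∧ dw + (2*y + 2) dy ∧ dz ∧ dw

For a 2-form omega = sum_{i<j} g_{ij} dx_i ∧ dx_j, the exterior derivative is
  d(omega) = sum_{i<j} d(g_{ij}) ∧ dx_i ∧ dx_j = sum_{i<j, k} (∂g_{ij}/∂x_k) dx_k ∧ dx_i ∧ dx_j.
Expand each term, using dx_k ∧ dx_i ∧ dx_j = sgn(permutation) dx_{(a)} ∧ dx_{(b)} ∧ dx_{(c)} with (a < b < c) sorted:
  d(-3*w^2 - 3*x*y) includes (∂/∂w)(-3*w^2 - 3*x*y) dw = (-6*w) dw, which multiplied by dx ∧ dy gives (-6*w) dx ∧ dy ∧ dw
  d(2*z*(-y - 1)) includes (∂/∂z)(2*z*(-y - 1)) dz = (-2*y - 2) dz, which multiplied by dy ∧ dw gives (2*y + 2) dy ∧ dz ∧ dw
Collecting like 3-forms: d(omega) = (-6*w) dx ∧ dy ∧ dw + (2*y + 2) dy ∧ dz ∧ dw.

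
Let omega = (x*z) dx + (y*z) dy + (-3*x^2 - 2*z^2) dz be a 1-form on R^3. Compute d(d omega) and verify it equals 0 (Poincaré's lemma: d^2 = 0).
d(d omega) = 0

Step 1: d omega = sum_{i<j} (∂f_j/∂x_i - ∂f_i/∂x_j) dx_i ∧ dx_j:
  coeff of dx ∧ dy: 0
  coeff of dx ∧ dz: -7*x
  coeff of dy ∧ dz: -y
Step 2: Apply d again to each 2-form coefficient. The only possible 3-form in R^3 is dx ∧ dy ∧ dz, with coefficient
  ∂(coeff of dy∧dz)/∂x - ∂(coeff of dx∧dz)/∂y + ∂(coeff of dx∧dy)/∂z
  = ∂/∂x (-y) - ∂/∂y (-7*x) + ∂/∂z (0).
Each of these terms simplifies to sums of mixed partials that cancel in pairs. The result is 0 (by equality of mixed partials for smooth functions — Schwarz / Clairaut).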